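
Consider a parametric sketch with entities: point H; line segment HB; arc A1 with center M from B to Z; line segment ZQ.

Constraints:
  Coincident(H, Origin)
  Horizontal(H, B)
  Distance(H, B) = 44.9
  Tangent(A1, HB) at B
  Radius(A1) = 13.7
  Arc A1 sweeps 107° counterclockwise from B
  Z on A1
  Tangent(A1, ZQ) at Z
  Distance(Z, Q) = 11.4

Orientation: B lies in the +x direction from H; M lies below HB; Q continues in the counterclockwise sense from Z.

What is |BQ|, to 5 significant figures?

30.229

H is at the origin; HB is horizontal with |HB| = 44.9 and B on the +x side, so B = (44.900, 0.0000). The tangent condition forces MB to be normal to HB, so M = B + (0, -13.7) = (44.900, -13.700). On A1, B sits at bearing 90° from M; a 107° counterclockwise sweep puts Z at bearing 197°, so Z = M + 13.7·(cos 197°, sin 197°) = (31.799, -17.705). Tangency of A1 to ZQ means the radius MZ is perpendicular to ZQ, so ZQ runs along (−sin 197°, cos 197°); with |ZQ| = 11.4, Q = (35.132, -28.607). Then |BQ| = |Q − B| = 30.229.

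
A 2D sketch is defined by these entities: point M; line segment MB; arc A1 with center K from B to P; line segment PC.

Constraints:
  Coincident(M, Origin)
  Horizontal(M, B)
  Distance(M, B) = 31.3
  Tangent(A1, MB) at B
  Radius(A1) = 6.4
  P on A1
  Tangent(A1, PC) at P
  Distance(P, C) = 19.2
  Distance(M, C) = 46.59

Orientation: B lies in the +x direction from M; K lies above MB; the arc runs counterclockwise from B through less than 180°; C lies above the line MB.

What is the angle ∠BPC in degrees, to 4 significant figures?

137.5°

M is at the origin; MB is horizontal with |MB| = 31.3 and B on the +x side, so B = (31.30, 0.000). Tangency of A1 to MB means the radius KB is perpendicular to MB, so K = B + (0, 6.4) = (31.30, 6.400). Since KP ⟂ PC (tangency), |KC| = √(6.4² + 19.2²) = 20.24 regardless of where P sits on A1. So C lies on both circle(M, 46.59) and circle(K, 20.24); the above-MB intersection is C = (39.33, 24.98). P is the foot of the tangent from C: P = (37.68, 5.849).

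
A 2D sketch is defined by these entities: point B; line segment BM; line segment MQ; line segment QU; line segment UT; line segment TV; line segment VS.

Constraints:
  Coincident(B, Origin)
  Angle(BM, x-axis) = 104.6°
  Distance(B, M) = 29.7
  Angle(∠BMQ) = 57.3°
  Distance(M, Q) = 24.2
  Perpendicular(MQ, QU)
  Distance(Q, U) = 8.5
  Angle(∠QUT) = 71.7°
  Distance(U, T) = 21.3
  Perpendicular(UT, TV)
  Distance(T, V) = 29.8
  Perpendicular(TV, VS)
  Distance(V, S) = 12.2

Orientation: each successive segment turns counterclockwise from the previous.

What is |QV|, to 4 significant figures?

28.62

B is at the origin; BM runs at 104.6° with length 29.7, so M = (-7.486, 28.74). ∠BMQ = 57.3° gives MQ at -132.7° from the x-axis; with |MQ| = 24.2, Q = (-23.90, 10.96). MQ is perpendicular to QU, so QU runs at -42.70°; with |QU| = 8.5, U = (-17.65, 5.192). ∠QUT = 71.7° gives UT at 65.60° from the x-axis; with |UT| = 21.3, T = (-8.852, 24.59). UT ⟂ TV, so TV runs at 155.6°; with |TV| = 29.8, V = (-35.99, 36.90). Then |QV| = |V − Q| = 28.62.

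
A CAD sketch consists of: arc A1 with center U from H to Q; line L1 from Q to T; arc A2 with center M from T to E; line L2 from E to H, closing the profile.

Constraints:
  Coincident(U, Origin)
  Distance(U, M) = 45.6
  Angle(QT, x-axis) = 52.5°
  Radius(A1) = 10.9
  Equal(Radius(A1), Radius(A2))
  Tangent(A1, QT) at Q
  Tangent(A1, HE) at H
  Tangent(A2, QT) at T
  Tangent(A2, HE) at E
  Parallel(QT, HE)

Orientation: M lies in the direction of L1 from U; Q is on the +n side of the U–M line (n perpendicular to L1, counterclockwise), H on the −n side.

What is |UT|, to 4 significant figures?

46.88

Tangency of A1 to both parallel lines with radius 10.9 puts Q and H at U ± 10.9·n: Q = (-8.648, 6.635), H = (8.648, -6.635). Equal radii place T and E the same way about M: T = M + 10.9·n = (19.11, 42.81), E = M − 10.9·n = (36.41, 29.54). Then |UT| = |T − U| = 46.88.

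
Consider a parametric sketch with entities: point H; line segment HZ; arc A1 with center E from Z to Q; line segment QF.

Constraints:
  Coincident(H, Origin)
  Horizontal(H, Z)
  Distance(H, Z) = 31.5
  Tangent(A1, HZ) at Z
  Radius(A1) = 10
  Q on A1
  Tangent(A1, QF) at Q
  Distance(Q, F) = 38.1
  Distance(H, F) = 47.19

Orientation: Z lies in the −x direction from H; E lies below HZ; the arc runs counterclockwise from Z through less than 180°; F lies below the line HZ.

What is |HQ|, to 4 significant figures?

42.38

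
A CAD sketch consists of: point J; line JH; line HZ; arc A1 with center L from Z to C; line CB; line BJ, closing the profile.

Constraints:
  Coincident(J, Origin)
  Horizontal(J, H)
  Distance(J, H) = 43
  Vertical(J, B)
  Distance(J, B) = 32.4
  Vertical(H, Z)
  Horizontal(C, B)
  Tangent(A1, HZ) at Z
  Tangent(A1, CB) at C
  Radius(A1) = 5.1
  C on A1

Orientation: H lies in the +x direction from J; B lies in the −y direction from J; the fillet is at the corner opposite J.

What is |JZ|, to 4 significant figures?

50.93

The virtual corner opposite J is at (43.00, -32.40). A1 meets HZ tangentially, so LZ is at right angles to HZ and the tangent condition forces LC to be normal to CB, with radius 5.1, so the center L sits 5.1 in from both sides at L = (37.90, -27.30). That places the tangent points at Z = (43.00, -27.30) on HZ and C = (37.90, -32.40) on CB. Then |JZ| = |Z − J| = 50.93.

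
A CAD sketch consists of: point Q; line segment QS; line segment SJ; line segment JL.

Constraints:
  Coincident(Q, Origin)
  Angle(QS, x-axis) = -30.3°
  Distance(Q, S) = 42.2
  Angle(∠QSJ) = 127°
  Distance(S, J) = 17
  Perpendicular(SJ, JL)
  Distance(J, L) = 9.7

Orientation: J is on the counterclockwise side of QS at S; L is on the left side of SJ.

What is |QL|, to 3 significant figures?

48.7

Q is at the origin; QS runs at -30.3° with length 42.2, so S = 42.2·(cos -30.3°, sin -30.3°) = (36.4, -21.3). ∠QSJ = 127.0°, so SJ runs at -30.3° + (180° − 127.0°) = 22.7° from the x-axis; with |SJ| = 17.0, J = S + 17.0·(cos 22.7°, sin 22.7°) = (52.1, -14.7). SJ ⟂ JL; with |JL| = 9.7 on the left of SJ, L = J + 9.7·(-0.386, 0.923) = (48.4, -5.78). Then |QL| = |L − Q| = 48.7.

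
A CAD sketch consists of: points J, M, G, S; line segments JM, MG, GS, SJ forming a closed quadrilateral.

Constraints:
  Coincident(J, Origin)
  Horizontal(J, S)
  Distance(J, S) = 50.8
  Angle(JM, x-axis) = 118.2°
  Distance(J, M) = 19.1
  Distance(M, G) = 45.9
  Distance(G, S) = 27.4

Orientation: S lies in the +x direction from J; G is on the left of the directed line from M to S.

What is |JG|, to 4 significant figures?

43.24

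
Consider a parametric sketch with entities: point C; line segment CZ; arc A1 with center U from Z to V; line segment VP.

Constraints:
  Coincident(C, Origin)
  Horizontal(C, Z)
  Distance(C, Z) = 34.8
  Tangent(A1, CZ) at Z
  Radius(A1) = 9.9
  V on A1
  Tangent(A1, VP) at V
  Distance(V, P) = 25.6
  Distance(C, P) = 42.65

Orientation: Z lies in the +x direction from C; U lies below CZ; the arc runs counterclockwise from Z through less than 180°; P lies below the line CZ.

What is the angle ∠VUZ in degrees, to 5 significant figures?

88.223°

C is at the origin; C and Z share the same y with |CZ| = 34.8 and Z on the +x side, so Z = (34.800, 0.0000). Since A1 is tangent to CZ there, UZ ⟂ CZ, so U = Z + (0, -9.9) = (34.800, -9.9000). Since UV ⟂ VP (tangency), |UP| = √(9.9² + 25.6²) = 27.448 regardless of where V sits on A1. So P lies on both circle(C, 42.65) and circle(U, 27.448); the below-CZ intersection is P = (24.111, -35.181). V is the foot of the tangent from P: V = (24.905, -9.5930).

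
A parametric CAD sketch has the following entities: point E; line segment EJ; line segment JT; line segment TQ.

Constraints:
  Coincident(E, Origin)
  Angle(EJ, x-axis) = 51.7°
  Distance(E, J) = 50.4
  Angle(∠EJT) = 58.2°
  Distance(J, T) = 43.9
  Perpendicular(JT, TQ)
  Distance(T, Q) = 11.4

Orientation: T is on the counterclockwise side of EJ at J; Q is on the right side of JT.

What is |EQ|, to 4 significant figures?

56.94

E is at the origin; EJ runs at 51.7° with length 50.4, so J = 50.4·(cos 51.7°, sin 51.7°) = (31.24, 39.55). ∠EJT = 58.2°, so JT runs at 51.7° + (180° − 58.2°) = 173.5° from the x-axis; with |JT| = 43.9, T = J + 43.9·(cos 173.5°, sin 173.5°) = (-12.38, 44.52). JT ⟂ TQ; with |TQ| = 11.4 on the right of JT, Q = T + 11.4·(0.1132, 0.9936) = (-11.09, 55.85). Then |EQ| = |Q − E| = 56.94.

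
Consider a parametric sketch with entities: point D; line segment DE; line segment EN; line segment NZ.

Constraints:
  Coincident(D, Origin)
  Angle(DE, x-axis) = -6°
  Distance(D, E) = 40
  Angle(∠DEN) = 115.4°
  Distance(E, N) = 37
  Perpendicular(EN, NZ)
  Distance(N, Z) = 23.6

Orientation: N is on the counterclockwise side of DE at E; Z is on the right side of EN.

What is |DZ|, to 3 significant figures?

80.6

D is at the origin; DE runs at -6.0° with length 40.0, so E = 40.0·(cos -6.0°, sin -6.0°) = (39.8, -4.18). ∠DEN = 115.4°, so EN runs at -6.0° + (180° − 115.4°) = 58.6° from the x-axis; with |EN| = 37.0, N = E + 37.0·(cos 58.6°, sin 58.6°) = (59.1, 27.4). The perpendicularity gives NZ at right angles to EN; with |NZ| = 23.6 on the right of EN, Z = N + 23.6·(0.854, -0.521) = (79.2, 15.1). Then |DZ| = |Z − D| = 80.6.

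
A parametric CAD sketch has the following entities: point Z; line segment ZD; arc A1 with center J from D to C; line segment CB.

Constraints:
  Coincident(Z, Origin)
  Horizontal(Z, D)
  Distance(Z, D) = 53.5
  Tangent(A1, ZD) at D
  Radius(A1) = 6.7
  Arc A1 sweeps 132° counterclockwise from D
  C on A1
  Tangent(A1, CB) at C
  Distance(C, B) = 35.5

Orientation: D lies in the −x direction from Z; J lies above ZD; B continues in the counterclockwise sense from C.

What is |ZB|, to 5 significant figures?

81.454

Z is at the origin; Z and D share the same y with |ZD| = 53.5 and D on the −x side, so D = (-53.500, 0.0000). Since A1 is tangent to ZD there, JD ⟂ ZD, so J = D + (0, 6.7) = (-53.500, 6.7000). On A1, D sits at bearing -90° from J; a 132° counterclockwise sweep puts C at bearing 42°, so C = J + 6.7·(cos 42°, sin 42°) = (-48.521, 11.183). The tangent condition forces JC to be normal to CB, so CB runs along (−sin 42°, cos 42°); with |CB| = 35.5, B = (-72.275, 37.565). Then |ZB| = |B − Z| = 81.454.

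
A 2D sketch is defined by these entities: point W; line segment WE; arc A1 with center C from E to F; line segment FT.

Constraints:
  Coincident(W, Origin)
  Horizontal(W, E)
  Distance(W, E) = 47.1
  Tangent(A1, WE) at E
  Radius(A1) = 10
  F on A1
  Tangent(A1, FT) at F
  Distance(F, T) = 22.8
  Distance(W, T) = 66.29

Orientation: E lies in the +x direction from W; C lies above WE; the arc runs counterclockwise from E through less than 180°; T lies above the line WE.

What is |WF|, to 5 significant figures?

57.913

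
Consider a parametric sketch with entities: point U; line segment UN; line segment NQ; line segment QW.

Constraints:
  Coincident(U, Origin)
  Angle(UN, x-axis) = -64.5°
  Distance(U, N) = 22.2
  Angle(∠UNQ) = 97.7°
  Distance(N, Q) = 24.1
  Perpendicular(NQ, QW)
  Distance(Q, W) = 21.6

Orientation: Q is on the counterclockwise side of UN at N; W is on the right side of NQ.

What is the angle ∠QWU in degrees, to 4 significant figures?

31.84°

U is at the origin; UN runs at -64.5° with length 22.2, so N = 22.2·(cos -64.5°, sin -64.5°) = (9.557, -20.04). ∠UNQ = 97.7°, so NQ runs at -64.5° + (180° − 97.7°) = 17.80° from the x-axis; with |NQ| = 24.1, Q = N + 24.1·(cos 17.80°, sin 17.80°) = (32.50, -12.67). NQ is perpendicular to QW; with |QW| = 21.6 on the right of NQ, W = Q + 21.6·(0.3057, -0.9521) = (39.11, -33.24). Then cos ∠QWU = WQ·WU / (|WQ||WU|), giving 31.84°.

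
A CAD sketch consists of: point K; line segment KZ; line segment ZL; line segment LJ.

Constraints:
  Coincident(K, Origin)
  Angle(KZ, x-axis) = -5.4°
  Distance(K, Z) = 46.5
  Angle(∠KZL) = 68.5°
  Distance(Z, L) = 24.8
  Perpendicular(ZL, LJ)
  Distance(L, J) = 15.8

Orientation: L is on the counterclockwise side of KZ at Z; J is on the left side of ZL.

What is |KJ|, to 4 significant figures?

28.54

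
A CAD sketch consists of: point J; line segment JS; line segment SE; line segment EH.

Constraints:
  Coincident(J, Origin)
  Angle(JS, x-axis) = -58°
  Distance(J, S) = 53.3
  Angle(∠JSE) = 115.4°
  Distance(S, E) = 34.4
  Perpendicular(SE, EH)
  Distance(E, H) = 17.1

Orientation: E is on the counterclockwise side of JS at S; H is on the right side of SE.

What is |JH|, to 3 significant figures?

86.8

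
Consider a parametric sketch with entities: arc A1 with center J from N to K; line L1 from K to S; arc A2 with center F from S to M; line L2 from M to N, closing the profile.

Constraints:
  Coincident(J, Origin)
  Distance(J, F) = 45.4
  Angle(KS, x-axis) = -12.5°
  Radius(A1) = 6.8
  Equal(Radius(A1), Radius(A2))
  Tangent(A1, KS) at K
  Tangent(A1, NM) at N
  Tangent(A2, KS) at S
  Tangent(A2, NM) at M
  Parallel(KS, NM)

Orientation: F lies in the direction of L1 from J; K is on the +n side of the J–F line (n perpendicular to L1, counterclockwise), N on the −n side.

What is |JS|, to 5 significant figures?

45.906

The slot axis is L1's direction at -12.5°, so u = (cos -12.5°, sin -12.5°) = (0.97630, -0.21644) and n = (−sin -12.5°, cos -12.5°) = (0.21644, 0.97630). J is at the origin and F lies 45.4 along u from J, so F = 45.4·u = (44.324, -9.8264). Tangency of A1 to both parallel lines with radius 6.8 puts K and N at J ± 6.8·n: K = (1.4718, 6.6388), N = (-1.4718, -6.6388). Equal radii place S and M the same way about F: S = F + 6.8·n = (45.796, -3.1875), M = F − 6.8·n = (42.852, -16.465). Then |JS| = |S − J| = 45.906.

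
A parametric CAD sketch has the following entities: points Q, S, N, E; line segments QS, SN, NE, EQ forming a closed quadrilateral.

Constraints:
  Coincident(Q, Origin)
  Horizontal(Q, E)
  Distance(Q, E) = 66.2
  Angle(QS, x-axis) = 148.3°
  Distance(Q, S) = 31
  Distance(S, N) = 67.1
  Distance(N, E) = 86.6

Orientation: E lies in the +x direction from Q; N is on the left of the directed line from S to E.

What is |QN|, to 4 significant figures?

70.99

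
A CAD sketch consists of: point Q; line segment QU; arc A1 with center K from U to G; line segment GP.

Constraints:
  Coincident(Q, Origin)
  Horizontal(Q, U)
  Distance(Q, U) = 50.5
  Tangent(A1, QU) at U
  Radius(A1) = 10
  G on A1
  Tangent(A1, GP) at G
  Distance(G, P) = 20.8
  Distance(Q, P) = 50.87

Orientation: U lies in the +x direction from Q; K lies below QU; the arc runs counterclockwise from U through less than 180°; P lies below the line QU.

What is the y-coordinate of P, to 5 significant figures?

-30.795

Q is at the origin; QU is horizontal with |QU| = 50.5 and U on the +x side, so U = (50.500, 0.0000). The tangent condition forces KU to be normal to QU, so K = U + (0, -10) = (50.500, -10.000). Since KG ⟂ GP (tangency), |KP| = √(10.0² + 20.8²) = 23.079 regardless of where G sits on A1. So P lies on both circle(Q, 50.87) and circle(K, 23.079); the below-QU intersection is P = (40.490, -30.795). G is the foot of the tangent from P: G = (40.500, -9.9951).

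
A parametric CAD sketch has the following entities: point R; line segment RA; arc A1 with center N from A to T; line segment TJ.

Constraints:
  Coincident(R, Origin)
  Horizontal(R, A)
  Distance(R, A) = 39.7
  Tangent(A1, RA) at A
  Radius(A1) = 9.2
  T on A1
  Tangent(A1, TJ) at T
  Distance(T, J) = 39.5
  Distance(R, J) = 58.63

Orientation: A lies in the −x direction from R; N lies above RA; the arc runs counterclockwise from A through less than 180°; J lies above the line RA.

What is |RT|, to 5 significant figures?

31.976

Checks: ∠(NA, AR) = 90.00° ✓; |NT| = 9.200 ✓; ∠(NT, TJ) = 90.00° ✓; |TJ| = 39.50 ✓; |RJ| = 58.63 ✓.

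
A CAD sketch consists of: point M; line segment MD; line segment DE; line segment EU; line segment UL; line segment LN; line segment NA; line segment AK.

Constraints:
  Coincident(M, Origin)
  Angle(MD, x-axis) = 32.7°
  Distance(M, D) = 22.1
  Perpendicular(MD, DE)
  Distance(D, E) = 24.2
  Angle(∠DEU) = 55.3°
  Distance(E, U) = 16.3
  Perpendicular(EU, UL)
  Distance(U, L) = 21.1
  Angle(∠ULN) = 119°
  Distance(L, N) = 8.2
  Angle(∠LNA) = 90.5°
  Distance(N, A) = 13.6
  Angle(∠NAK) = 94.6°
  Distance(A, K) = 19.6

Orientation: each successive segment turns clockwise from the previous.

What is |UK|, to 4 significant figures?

3.262

∠LNA = 90.5° gives NA at -62.50° from the x-axis; with |NA| = 13.6, A = (29.70, 4.890). ∠NAK = 94.6° gives AK at -147.9° from the x-axis; with |AK| = 19.6, K = (13.10, -5.525). Then |UK| = |K − U| = 3.262.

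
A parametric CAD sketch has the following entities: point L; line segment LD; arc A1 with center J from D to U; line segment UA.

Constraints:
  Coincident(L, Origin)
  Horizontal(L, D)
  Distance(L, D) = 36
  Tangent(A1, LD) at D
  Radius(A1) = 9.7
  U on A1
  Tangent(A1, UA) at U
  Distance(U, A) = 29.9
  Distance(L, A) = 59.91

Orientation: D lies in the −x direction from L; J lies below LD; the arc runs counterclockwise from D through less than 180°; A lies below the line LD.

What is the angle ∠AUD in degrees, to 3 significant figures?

134°

Checks: ∠(JD, DL) = 90.00° ✓; |JD| = 9.700 ✓; |JU| = 9.700 ✓; ∠(JU, UA) = 90.00° ✓; |UA| = 29.90 ✓; |LA| = 59.91 ✓.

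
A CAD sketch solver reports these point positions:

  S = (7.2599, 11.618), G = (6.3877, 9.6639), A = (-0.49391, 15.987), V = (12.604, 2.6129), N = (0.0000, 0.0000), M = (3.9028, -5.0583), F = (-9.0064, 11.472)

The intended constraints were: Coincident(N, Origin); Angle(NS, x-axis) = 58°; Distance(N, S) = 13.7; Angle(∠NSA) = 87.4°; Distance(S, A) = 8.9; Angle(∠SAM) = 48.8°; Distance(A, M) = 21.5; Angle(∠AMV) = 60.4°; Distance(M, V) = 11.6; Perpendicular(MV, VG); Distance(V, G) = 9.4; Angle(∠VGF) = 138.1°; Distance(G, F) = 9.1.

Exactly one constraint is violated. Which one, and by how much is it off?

Distance(G, F) = 9.1 — off by 6.40.

N = (0.00, 0.00) ✓; NS at 58.00° ✓; |NS| = 13.70 ✓; ∠NSA = 87.40° ✓; |SA| = 8.900 ✓; ∠SAM = 48.80° ✓; |AM| = 21.50 ✓; ∠AMV = 60.40° ✓; |MV| = 11.60 ✓; ∠(MV, VG) = 90.00° ✓; |VG| = 9.400 ✓; ∠VGF = 138.1° ✓; |GF| = 15.50 ✗.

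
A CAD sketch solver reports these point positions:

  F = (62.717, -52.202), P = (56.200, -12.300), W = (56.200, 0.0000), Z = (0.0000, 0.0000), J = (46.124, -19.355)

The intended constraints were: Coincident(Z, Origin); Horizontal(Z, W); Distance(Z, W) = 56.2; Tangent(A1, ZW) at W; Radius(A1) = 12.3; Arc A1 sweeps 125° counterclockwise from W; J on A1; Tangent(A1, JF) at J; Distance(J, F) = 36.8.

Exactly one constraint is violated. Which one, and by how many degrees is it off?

Tangent(A1, JF) at J — off by 8.20°.

Z = (0.00, 0.00) ✓; Z.y = 0.00, W.y = 0.00 ✓; |ZW| = 56.20 ✓; ∠(PW, WZ) = 90.00° ✓; |PW| = 12.30 ✓; bearing(P→J) − bearing(P→W) = 125.0° ✓; |PJ| = 12.30 ✓; ∠(PJ, JF) = 98.20° ✗; |JF| = 36.80 ✓.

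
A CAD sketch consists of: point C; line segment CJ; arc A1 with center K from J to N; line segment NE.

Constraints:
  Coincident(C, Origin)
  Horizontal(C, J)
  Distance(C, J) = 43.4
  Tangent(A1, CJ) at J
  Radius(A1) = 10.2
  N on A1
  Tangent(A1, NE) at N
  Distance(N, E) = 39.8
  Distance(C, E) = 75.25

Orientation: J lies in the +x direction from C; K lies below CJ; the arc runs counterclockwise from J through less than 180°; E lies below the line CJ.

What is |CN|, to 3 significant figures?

38.4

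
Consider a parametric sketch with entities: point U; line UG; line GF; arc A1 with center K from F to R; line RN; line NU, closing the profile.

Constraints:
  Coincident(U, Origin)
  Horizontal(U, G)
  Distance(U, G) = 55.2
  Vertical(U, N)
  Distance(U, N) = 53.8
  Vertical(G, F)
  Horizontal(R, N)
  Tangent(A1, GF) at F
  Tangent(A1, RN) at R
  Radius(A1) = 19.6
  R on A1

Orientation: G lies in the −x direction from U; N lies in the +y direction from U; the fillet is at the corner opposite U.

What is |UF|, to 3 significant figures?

64.9

U is at the origin; UG is horizontal with |UG| = 55.2 and G on the −x side, so G = (-55.2, 0.00). UN is vertical with |UN| = 53.8 and N on the +y side, so N = (0.00, 53.8). The virtual corner opposite U is at (-55.2, 53.8). Since A1 is tangent to GF there, KF ⟂ GF and the tangent condition forces KR to be normal to RN, with radius 19.6, so the center K sits 19.6 in from both sides at K = (-35.6, 34.2). That places the tangent points at F = (-55.2, 34.2) on GF and R = (-35.6, 53.8) on RN. Then |UF| = |F − U| = 64.9.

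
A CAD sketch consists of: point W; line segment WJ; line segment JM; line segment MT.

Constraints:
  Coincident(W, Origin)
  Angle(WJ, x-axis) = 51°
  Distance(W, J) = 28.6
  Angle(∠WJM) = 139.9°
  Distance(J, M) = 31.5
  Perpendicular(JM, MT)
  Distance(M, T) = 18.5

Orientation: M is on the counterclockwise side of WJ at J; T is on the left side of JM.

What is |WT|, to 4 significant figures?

53.38

W is at the origin; WJ runs at 51.0° with length 28.6, so J = 28.6·(cos 51.0°, sin 51.0°) = (18.00, 22.23). ∠WJM = 139.9°, so JM runs at 51.0° + (180° − 139.9°) = 91.10° from the x-axis; with |JM| = 31.5, M = J + 31.5·(cos 91.10°, sin 91.10°) = (17.39, 53.72). JM is perpendicular to MT; with |MT| = 18.5 on the left of JM, T = M + 18.5·(-0.9998, -0.01920) = (-1.103, 53.37). Then |WT| = |T − W| = 53.38.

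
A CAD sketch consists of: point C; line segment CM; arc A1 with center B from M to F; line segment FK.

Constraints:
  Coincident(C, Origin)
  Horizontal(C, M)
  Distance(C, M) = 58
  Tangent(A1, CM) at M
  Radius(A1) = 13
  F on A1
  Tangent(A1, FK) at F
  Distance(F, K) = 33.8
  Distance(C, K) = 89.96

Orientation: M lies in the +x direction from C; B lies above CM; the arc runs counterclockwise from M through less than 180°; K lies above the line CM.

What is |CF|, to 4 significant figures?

71.18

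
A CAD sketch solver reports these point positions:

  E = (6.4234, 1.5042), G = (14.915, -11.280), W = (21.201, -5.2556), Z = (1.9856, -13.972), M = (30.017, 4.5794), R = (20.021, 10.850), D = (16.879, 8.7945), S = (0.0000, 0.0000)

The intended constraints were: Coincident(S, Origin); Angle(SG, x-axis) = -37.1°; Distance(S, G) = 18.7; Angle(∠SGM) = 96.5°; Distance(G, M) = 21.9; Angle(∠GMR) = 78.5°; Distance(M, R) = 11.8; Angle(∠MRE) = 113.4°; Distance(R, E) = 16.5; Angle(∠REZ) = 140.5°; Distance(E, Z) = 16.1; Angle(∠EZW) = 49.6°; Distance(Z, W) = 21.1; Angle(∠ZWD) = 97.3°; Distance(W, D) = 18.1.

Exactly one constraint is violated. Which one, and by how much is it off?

Distance(W, D) = 18.1 — off by 3.40.

S = (0.00, 0.00) ✓; SG at -37.10° ✓; |SG| = 18.70 ✓; ∠SGM = 96.50° ✓; |GM| = 21.90 ✓; ∠GMR = 78.50° ✓; |MR| = 11.80 ✓; ∠MRE = 113.4° ✓; |RE| = 16.50 ✓; ∠REZ = 140.5° ✓; |EZ| = 16.10 ✓; ∠EZW = 49.60° ✓; |ZW| = 21.10 ✓; ∠ZWD = 97.30° ✓; |WD| = 14.70 ✗.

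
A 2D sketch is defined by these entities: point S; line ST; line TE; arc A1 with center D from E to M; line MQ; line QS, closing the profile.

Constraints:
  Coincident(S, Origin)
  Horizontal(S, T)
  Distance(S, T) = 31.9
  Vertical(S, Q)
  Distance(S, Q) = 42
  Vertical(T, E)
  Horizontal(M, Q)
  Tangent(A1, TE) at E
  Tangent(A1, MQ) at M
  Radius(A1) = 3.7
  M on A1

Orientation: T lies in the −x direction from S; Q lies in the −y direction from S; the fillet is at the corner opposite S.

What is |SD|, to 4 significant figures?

47.56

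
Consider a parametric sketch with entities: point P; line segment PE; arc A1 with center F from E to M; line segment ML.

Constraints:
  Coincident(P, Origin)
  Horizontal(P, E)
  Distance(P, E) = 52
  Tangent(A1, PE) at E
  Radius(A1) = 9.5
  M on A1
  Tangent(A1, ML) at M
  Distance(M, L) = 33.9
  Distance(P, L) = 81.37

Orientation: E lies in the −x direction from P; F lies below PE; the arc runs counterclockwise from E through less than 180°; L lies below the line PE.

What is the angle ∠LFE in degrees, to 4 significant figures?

146.3°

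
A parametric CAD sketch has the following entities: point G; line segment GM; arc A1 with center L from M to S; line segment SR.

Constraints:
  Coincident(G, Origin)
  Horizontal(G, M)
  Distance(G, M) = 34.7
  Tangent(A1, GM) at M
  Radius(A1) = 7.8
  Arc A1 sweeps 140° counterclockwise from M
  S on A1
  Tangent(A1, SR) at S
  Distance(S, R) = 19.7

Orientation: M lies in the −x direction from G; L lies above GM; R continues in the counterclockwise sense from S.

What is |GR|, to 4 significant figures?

52.00

G is at the origin; GM is horizontal with |GM| = 34.7 and M on the −x side, so M = (-34.70, 0.000). A1 meets GM tangentially, so LM is at right angles to GM, so L = M + (0, 7.8) = (-34.70, 7.800). On A1, M sits at bearing -90° from L; a 140° counterclockwise sweep puts S at bearing 50°, so S = L + 7.8·(cos 50°, sin 50°) = (-29.69, 13.78). The tangent condition forces LS to be normal to SR, so SR runs along (−sin 50°, cos 50°); with |SR| = 19.7, R = (-44.78, 26.44). Then |GR| = |R − G| = 52.00.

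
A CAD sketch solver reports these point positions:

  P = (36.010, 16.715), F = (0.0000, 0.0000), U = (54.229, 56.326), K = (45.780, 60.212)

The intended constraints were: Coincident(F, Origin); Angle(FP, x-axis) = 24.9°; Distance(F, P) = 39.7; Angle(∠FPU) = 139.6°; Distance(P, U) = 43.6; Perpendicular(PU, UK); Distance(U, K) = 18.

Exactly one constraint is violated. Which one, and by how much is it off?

Distance(U, K) = 18 — off by 8.70.

F = (0.00, 0.00) ✓; FP at 24.90° ✓; |FP| = 39.70 ✓; ∠FPU = 139.6° ✓; |PU| = 43.60 ✓; ∠(PU, UK) = 90.00° ✓; |UK| = 9.300 ✗.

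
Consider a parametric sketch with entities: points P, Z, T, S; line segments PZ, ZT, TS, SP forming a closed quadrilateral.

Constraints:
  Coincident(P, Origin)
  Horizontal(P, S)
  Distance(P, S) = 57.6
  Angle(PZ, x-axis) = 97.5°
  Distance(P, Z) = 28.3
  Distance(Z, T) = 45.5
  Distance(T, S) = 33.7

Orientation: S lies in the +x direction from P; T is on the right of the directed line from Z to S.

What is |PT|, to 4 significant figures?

25.84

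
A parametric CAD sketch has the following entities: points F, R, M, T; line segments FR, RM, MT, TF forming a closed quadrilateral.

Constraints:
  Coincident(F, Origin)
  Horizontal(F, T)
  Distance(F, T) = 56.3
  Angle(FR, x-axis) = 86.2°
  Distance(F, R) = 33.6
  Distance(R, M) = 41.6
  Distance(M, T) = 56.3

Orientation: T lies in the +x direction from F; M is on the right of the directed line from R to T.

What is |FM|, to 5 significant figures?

8.0618

Checks: |RM| = 41.60 ✓; |MT| = 56.30 ✓.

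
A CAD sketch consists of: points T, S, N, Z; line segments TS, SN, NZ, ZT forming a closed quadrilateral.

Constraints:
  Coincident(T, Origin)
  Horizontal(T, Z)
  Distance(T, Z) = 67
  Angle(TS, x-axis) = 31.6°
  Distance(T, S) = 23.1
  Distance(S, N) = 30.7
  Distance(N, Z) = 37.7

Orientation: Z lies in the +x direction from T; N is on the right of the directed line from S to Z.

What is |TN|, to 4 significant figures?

36.28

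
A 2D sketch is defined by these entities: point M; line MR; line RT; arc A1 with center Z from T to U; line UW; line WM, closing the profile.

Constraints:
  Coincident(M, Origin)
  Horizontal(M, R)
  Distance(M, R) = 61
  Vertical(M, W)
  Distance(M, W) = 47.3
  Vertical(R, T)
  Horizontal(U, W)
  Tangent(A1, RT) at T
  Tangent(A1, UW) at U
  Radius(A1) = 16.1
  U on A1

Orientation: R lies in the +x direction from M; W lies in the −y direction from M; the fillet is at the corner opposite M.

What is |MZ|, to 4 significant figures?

54.68

M is at the origin; MR is horizontal with |MR| = 61.0 and R on the +x side, so R = (61.00, 0.000). M and W share the same x with |MW| = 47.3 and W on the −y side, so W = (0.000, -47.30). The virtual corner opposite M is at (61.00, -47.30). A1 meets RT tangentially, so ZT is at right angles to RT and tangency of A1 to UW means the radius ZU is perpendicular to UW, with radius 16.1, so the center Z sits 16.1 in from both sides at Z = (44.90, -31.20). Then |MZ| = |Z − M| = 54.68.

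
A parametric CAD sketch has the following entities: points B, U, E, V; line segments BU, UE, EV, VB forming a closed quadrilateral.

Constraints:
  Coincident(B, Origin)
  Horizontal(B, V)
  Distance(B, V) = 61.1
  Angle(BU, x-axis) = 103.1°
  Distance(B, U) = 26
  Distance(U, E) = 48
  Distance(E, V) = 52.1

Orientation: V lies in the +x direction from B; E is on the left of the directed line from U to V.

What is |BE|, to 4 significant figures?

59.46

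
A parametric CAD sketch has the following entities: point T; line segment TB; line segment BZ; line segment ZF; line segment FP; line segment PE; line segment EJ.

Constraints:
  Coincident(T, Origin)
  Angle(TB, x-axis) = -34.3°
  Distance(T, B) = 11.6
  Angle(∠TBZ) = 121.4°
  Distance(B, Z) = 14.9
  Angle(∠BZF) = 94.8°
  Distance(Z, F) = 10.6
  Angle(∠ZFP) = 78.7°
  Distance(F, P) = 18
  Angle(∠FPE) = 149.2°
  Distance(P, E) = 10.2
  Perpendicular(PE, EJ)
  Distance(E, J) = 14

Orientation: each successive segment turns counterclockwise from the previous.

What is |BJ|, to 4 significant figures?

8.961

T is at the origin; TB runs at -34.3° with length 11.6, so B = (9.583, -6.537). ∠TBZ = 121.4° gives BZ at 24.30° from the x-axis; with |BZ| = 14.9, Z = (23.16, -0.4053). ∠BZF = 94.8° gives ZF at 109.5° from the x-axis; with |ZF| = 10.6, F = (19.62, 9.587). ∠ZFP = 78.7° gives FP at -149.2° from the x-axis; with |FP| = 18.0, P = (4.163, 0.3699). ∠FPE = 149.2° gives PE at -118.4° from the x-axis; with |PE| = 10.2, E = (-0.6883, -8.603). PE is perpendicular to EJ, so EJ runs at -28.40°; with |EJ| = 14.0, J = (11.63, -15.26). Then |BJ| = |J − B| = 8.961.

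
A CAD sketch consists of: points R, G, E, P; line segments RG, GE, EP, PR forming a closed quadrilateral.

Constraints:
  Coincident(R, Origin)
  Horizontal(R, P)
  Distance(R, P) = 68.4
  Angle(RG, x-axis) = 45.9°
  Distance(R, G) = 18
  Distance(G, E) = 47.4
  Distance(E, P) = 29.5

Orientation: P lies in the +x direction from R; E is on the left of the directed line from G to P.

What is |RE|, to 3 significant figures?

63.9

Checks: |GE| = 47.40 ✓; |EP| = 29.50 ✓.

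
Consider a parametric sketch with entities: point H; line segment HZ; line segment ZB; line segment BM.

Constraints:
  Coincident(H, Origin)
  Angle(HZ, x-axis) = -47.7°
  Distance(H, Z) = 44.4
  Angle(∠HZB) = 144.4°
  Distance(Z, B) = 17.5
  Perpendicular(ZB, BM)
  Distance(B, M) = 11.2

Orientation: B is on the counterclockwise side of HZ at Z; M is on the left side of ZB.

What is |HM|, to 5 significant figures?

55.567

H is at the origin; HZ runs at -47.7° with length 44.4, so Z = 44.4·(cos -47.7°, sin -47.7°) = (29.882, -32.840). ∠HZB = 144.4°, so ZB runs at -47.7° + (180° − 144.4°) = -12.100° from the x-axis; with |ZB| = 17.5, B = Z + 17.5·(cos -12.100°, sin -12.100°) = (46.993, -36.508). ZB is perpendicular to BM; with |BM| = 11.2 on the left of ZB, M = B + 11.2·(0.20962, 0.97778) = (49.341, -25.557). Then |HM| = |M − H| = 55.567.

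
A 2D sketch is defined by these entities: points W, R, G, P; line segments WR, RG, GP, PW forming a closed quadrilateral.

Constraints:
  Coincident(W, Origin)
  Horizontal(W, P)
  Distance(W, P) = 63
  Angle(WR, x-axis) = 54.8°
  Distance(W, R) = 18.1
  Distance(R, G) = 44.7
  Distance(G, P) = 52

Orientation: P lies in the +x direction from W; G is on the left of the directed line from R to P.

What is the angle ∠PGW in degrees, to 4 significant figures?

65.89°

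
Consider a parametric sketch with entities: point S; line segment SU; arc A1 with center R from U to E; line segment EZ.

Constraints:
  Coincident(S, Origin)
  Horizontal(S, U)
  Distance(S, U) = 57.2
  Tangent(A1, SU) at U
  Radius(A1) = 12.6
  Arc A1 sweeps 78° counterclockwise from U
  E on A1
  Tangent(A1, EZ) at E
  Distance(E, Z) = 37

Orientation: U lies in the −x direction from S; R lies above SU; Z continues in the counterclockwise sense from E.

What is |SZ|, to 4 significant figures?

59.28

S is at the origin; S and U share the same y with |SU| = 57.2 and U on the −x side, so U = (-57.20, 0.000). A1 meets SU tangentially, so RU is at right angles to SU, so R = U + (0, 12.6) = (-57.20, 12.60). On A1, U sits at bearing -90° from R; a 78° counterclockwise sweep puts E at bearing -12°, so E = R + 12.6·(cos -12°, sin -12°) = (-44.88, 9.980). Since A1 is tangent to EZ there, RE ⟂ EZ, so EZ runs along (−sin -12°, cos -12°); with |EZ| = 37.0, Z = (-37.18, 46.17). Then |SZ| = |Z − S| = 59.28.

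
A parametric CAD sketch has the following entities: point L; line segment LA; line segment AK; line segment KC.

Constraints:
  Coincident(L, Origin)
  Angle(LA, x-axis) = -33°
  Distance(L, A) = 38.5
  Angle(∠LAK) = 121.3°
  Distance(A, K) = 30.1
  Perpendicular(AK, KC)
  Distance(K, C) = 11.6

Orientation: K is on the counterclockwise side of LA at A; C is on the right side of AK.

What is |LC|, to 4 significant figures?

67.01

L is at the origin; LA runs at -33.0° with length 38.5, so A = 38.5·(cos -33.0°, sin -33.0°) = (32.29, -20.97). ∠LAK = 121.3°, so AK runs at -33.0° + (180° − 121.3°) = 25.70° from the x-axis; with |AK| = 30.1, K = A + 30.1·(cos 25.70°, sin 25.70°) = (59.41, -7.915). AK is perpendicular to KC; with |KC| = 11.6 on the right of AK, C = K + 11.6·(0.4337, -0.9011) = (64.44, -18.37). Then |LC| = |C − L| = 67.01.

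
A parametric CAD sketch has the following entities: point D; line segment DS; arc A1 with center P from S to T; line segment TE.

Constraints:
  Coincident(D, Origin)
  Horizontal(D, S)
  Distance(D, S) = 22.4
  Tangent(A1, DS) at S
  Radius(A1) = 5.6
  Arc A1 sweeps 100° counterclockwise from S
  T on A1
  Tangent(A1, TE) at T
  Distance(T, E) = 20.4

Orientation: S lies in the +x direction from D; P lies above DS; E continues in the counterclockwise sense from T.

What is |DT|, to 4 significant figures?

28.68

D is at the origin; D and S share the same y with |DS| = 22.4 and S on the +x side, so S = (22.40, 0.000). A1 meets DS tangentially, so PS is at right angles to DS, so P = S + (0, 5.6) = (22.40, 5.600). On A1, S sits at bearing -90° from P; a 100° counterclockwise sweep puts T at bearing 10°, so T = P + 5.6·(cos 10°, sin 10°) = (27.91, 6.572). Then |DT| = |T − D| = 28.68.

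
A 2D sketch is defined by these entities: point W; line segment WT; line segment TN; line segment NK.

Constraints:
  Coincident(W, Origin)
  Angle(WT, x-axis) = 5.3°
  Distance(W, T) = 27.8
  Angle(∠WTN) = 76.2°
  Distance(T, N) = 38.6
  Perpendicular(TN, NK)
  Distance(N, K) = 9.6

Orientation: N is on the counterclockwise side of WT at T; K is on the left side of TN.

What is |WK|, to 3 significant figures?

36.4

W is at the origin; WT runs at 5.3° with length 27.8, so T = 27.8·(cos 5.3°, sin 5.3°) = (27.7, 2.57). ∠WTN = 76.2°, so TN runs at 5.3° + (180° − 76.2°) = 109° from the x-axis; with |TN| = 38.6, N = T + 38.6·(cos 109°, sin 109°) = (15.1, 39.0). TN is perpendicular to NK; with |NK| = 9.6 on the left of TN, K = N + 9.6·(-0.945, -0.327) = (5.98, 35.9). Then |WK| = |K − W| = 36.4.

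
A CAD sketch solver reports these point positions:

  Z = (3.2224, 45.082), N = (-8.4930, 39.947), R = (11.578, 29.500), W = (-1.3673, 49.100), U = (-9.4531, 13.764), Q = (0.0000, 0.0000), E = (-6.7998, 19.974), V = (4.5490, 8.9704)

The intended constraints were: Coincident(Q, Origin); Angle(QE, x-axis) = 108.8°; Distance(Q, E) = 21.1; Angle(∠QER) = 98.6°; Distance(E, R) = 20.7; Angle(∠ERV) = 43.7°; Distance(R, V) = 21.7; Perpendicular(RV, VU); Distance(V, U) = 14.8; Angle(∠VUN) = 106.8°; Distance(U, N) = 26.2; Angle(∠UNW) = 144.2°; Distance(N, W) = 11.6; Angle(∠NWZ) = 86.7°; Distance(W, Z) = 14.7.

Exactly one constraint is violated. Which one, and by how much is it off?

Distance(W, Z) = 14.7 — off by 8.60.

Q = (0.00, 0.00) ✓; QE at 108.8° ✓; |QE| = 21.10 ✓; ∠QER = 98.60° ✓; |ER| = 20.70 ✓; ∠ERV = 43.70° ✓; |RV| = 21.70 ✓; ∠(RV, VU) = 90.00° ✓; |VU| = 14.80 ✓; ∠VUN = 106.8° ✓; |UN| = 26.20 ✓; ∠UNW = 144.2° ✓; |NW| = 11.60 ✓; ∠NWZ = 86.70° ✓; |WZ| = 6.100 ✗.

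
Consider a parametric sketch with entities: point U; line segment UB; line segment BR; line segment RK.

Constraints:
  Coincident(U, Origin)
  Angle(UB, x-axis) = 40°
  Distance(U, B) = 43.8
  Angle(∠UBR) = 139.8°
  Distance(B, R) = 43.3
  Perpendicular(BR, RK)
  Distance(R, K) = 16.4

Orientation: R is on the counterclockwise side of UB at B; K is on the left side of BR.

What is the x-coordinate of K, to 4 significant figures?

24.76

∠UBR = 139.8°, so BR runs at 40.0° + (180° − 139.8°) = 80.20° from the x-axis; with |BR| = 43.3, R = B + 43.3·(cos 80.20°, sin 80.20°) = (40.92, 70.82). The perpendicularity gives RK at right angles to BR; with |RK| = 16.4 on the left of BR, K = R + 16.4·(-0.9854, 0.1702) = (24.76, 73.61). So K.x = 24.76.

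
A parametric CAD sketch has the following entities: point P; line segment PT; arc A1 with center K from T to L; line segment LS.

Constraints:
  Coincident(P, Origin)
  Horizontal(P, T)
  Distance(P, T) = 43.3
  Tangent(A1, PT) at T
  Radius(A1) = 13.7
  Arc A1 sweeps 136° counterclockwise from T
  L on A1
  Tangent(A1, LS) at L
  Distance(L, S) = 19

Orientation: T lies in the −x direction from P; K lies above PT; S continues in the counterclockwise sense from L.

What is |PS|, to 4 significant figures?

60.02

P is at the origin; PT is horizontal with |PT| = 43.3 and T on the −x side, so T = (-43.30, 0.000). Tangency of A1 to PT means the radius KT is perpendicular to PT, so K = T + (0, 13.7) = (-43.30, 13.70). On A1, T sits at bearing -90° from K; a 136° counterclockwise sweep puts L at bearing 46°, so L = K + 13.7·(cos 46°, sin 46°) = (-33.78, 23.55). Since A1 is tangent to LS there, KL ⟂ LS, so LS runs along (−sin 46°, cos 46°); with |LS| = 19.0, S = (-47.45, 36.75). Then |PS| = |S − P| = 60.02.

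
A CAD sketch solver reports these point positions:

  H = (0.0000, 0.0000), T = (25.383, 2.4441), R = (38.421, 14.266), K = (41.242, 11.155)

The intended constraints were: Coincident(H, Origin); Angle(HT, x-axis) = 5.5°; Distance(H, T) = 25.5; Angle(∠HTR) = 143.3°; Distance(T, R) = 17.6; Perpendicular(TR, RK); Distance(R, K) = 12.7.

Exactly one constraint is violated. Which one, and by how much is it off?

Distance(R, K) = 12.7 — off by 8.50.

H = (0.00, 0.00) ✓; HT at 5.500° ✓; |HT| = 25.50 ✓; ∠HTR = 143.3° ✓; |TR| = 17.60 ✓; ∠(TR, RK) = 90.00° ✓; |RK| = 4.200 ✗.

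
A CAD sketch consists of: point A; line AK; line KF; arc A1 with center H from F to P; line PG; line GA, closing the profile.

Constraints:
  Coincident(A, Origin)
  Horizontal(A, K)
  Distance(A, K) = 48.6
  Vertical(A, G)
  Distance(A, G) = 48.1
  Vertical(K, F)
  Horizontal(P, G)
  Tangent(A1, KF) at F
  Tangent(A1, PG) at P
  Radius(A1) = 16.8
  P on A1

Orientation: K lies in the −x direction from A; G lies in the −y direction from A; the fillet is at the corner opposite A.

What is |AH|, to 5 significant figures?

44.620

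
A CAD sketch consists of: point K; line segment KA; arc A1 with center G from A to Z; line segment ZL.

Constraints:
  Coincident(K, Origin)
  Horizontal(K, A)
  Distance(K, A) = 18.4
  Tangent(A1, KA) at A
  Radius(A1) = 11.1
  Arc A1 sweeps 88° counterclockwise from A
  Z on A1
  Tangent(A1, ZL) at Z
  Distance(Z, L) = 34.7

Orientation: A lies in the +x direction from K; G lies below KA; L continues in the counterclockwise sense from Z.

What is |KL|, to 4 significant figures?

45.80

K is at the origin; KA is horizontal with |KA| = 18.4 and A on the +x side, so A = (18.40, 0.000). Since A1 is tangent to KA there, GA ⟂ KA, so G = A + (0, -11.1) = (18.40, -11.10). On A1, A sits at bearing 90° from G; an 88° counterclockwise sweep puts Z at bearing 178°, so Z = G + 11.1·(cos 178°, sin 178°) = (7.307, -10.71). A1 meets ZL tangentially, so GZ is at right angles to ZL, so ZL runs along (−sin 178°, cos 178°); with |ZL| = 34.7, L = (6.096, -45.39). Then |KL| = |L − K| = 45.80.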